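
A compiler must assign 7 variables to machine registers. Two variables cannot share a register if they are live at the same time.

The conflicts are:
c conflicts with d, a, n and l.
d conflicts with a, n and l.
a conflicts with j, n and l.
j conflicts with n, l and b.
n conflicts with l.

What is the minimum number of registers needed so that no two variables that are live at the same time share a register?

5

c, d, a, n, l all conflict with each other, so at least 5 registers are needed.
5 registers suffice: register 1 → {n, b}; register 2 → {a}; register 3 → {l}; register 4 → {c, j}; register 5 → {d}. No two conflicting variables share a register.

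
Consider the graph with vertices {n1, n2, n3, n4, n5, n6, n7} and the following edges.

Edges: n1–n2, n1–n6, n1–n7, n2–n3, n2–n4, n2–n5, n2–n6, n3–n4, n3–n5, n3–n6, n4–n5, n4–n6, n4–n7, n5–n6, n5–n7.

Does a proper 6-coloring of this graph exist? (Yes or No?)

Yes

The chromatic number is 5. n2, n3, n4, n5, n6 are pairwise adjacent (a clique of size 5), so at least 5 colors are needed.
5 colors suffice: color 1 → {n1, n5}; color 2 → {n4}; color 3 → {n2, n7}; color 4 → {n6}; color 5 → {n3}.
Since 6 ≥ 5, a proper 6-coloring certainly exists.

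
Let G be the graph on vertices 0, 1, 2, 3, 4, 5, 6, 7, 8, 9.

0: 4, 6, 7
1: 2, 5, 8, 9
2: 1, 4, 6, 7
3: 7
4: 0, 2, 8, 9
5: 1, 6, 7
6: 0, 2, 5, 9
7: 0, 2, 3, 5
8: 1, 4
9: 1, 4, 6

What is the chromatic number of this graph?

2

3 and 7 are adjacent, so at least 2 colors are needed.
One proper 2-coloring: 0=b, 1=a, 2=b, 3=b, 4=a, 5=b, 6=a, 7=a, 8=b, 9=b. Every edge joins two different colors.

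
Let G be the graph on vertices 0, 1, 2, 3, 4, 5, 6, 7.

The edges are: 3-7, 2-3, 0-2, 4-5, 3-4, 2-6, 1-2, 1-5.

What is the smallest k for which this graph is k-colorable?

3

The cycle 4-3-2-1-5-4 has odd length 5, so it cannot be 2-colored; at least 3 colors are needed.
3 colors suffice: 0=b, 1=b, 2=a, 3=b, 4=c, 5=a, 6=b, 7=a. Every edge joins two different colors.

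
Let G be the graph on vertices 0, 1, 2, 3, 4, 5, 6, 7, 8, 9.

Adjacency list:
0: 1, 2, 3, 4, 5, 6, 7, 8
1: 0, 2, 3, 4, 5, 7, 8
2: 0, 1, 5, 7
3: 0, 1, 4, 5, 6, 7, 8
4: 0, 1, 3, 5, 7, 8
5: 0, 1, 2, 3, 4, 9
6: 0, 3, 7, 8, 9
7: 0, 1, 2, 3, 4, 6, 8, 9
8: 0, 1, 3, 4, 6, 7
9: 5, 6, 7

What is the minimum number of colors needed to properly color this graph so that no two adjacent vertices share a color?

6

0, 1, 3, 4, 7, 8 form a clique, so at least 6 colors are needed.
A valid assignment using 6 colors: 0=a, 1=c, 2=d, 3=d, 4=e, 5=b, 6=c, 7=b, 8=f, 9=a. No two adjacent vertices share a color.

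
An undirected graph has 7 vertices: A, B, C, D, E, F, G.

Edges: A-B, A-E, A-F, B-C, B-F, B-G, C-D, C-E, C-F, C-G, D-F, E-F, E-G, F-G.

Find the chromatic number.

C, E, F, G form a clique, so at least 4 colors are needed.
4 colors suffice: A=2, B=4, C=2, D=3, E=4, F=1, G=3. Each edge has distinct colors on its endpoints.

4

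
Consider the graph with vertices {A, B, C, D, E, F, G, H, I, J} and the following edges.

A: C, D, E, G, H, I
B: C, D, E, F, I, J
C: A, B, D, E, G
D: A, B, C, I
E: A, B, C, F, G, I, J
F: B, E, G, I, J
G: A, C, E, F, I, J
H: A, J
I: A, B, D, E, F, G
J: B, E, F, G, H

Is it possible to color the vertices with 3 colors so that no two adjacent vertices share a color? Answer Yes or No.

No

A, C, E, G are mutually adjacent (a clique of size 4), so at least 4 colors are needed.
So 3 colors are not enough.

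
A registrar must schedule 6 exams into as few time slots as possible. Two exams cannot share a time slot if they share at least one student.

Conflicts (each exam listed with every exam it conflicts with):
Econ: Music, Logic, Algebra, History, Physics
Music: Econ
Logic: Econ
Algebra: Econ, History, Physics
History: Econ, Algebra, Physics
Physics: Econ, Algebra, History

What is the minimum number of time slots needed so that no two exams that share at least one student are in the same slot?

Econ, Algebra, History, Physics pairwise conflict, so at least 4 time slots are needed.
A valid assignment using 4 time slots: Econ=1, Music=2, Logic=2, Algebra=4, History=2, Physics=3. No two conflicting exams share a time slot.

4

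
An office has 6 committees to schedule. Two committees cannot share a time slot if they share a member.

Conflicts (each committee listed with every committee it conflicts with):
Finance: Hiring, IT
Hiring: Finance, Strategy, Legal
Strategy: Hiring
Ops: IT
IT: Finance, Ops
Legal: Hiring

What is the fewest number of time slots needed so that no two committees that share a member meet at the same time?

2

Hiring and Legal conflict, so at least 2 time slots are needed.
A valid assignment using 2 time slots: Finance=2, Hiring=1, Strategy=2, Ops=2, IT=1, Legal=2. No two conflicting committees share a time slot.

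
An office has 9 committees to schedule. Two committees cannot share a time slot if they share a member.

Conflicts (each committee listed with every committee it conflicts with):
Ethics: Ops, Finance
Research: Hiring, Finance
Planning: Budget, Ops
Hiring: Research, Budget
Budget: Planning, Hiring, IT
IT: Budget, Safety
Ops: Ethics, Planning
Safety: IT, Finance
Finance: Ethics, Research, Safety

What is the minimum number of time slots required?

3

The cycle Ops-Ethics-Finance-Safety-IT-Budget-Planning-Ops has odd length 7, so it cannot be 2-colored; at least 3 time slots are needed.
A valid assignment using 3 time slots: Ethics=2, Research=3, Planning=2, Hiring=2, Budget=1, IT=3, Ops=1, Safety=2, Finance=1. No two conflicting committees share a time slot.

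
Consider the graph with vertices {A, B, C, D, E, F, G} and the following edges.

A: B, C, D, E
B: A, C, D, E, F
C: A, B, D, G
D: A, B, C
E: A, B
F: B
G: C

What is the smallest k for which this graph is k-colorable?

4

A, B, C, D form a clique, so at least 4 colors are needed.
4 colors suffice: color red → {B, G}; color blue → {C, E, F}; color green → {A}; color yellow → {D}. Every edge joins two different colors.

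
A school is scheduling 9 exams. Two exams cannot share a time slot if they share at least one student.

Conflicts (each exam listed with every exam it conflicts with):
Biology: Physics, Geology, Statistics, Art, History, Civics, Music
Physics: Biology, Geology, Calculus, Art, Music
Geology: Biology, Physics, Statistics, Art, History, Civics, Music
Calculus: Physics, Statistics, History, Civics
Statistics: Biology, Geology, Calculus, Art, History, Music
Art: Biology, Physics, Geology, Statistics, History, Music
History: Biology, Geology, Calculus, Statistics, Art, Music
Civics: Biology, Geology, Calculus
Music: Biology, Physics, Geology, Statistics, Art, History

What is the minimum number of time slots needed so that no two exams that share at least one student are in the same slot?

6

Biology, Geology, Statistics, Art, History, Music pairwise conflict, so at least 6 time slots are needed.
6 time slots suffice: time slot 1 → {Geology, Calculus}; time slot 2 → {Biology}; time slot 3 → {Art, Civics}; time slot 4 → {Physics, History}; time slot 5 → {Music}; time slot 6 → {Statistics}. No two conflicting exams share a time slot.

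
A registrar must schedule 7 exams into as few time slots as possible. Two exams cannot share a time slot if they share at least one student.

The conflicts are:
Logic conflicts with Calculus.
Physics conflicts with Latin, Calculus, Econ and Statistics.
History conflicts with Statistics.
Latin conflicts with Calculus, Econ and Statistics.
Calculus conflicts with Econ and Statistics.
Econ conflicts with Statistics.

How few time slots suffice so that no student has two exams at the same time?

Physics, Latin, Calculus, Econ, Statistics pairwise conflict, so at least 5 time slots are needed.
5 time slots suffice: time slot 1 → {History, Calculus}; time slot 2 → {Logic, Statistics}; time slot 3 → {Latin}; time slot 4 → {Econ}; time slot 5 → {Physics}. Every pair that conflicts lands in different time slots.

5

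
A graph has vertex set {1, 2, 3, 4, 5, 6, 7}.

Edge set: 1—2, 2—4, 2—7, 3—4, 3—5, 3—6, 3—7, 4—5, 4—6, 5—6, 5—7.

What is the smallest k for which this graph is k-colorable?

4

3, 4, 5, 6 are mutually adjacent (a clique of size 4), so at least 4 colors are needed.
4 colors suffice: 1=red, 2=blue, 3=green, 4=red, 5=blue, 6=yellow, 7=red. No two adjacent vertices share a color.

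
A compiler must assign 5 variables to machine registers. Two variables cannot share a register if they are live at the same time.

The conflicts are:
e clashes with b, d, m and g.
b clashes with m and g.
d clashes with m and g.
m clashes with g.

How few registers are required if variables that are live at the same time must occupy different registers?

4

e, b, m, g are mutually in conflict, so at least 4 registers are needed.
A valid assignment using 4 registers: e=2, b=4, d=4, m=3, g=1. Every pair that conflicts lands in different registers.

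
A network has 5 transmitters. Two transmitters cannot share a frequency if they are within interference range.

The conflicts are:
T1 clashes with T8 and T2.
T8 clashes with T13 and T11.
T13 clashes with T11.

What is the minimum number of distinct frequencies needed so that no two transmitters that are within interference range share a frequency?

3

T8, T13, T11 all conflict with each other, so at least 3 frequencies are needed.
3 frequencies suffice: frequency 1 → {T8, T2}; frequency 2 → {T1, T11}; frequency 3 → {T13}. Each listed conflict is separated.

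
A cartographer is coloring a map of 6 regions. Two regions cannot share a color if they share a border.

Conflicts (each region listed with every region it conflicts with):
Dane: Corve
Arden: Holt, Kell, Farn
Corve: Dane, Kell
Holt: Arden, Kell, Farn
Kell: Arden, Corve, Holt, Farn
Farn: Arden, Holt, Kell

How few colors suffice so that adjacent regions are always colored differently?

Arden, Holt, Kell, Farn are mutually in conflict, so at least 4 colors are needed.
A valid assignment using 4 colors: Dane=1, Arden=4, Corve=2, Holt=2, Kell=1, Farn=3. No two conflicting regions share a color.

4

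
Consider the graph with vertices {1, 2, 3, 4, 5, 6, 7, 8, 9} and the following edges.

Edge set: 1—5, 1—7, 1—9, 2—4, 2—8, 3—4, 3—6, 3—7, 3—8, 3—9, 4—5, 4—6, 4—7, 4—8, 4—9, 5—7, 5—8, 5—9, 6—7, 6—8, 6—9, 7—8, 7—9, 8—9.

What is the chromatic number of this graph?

6

3, 4, 6, 7, 8, 9 are mutually adjacent (a clique of size 6), so at least 6 colors are needed.
6 colors suffice: 1=red, 2=blue, 3=orange, 4=green, 5=purple, 6=purple, 7=blue, 8=red, 9=yellow. Each edge has distinct colors on its endpoints.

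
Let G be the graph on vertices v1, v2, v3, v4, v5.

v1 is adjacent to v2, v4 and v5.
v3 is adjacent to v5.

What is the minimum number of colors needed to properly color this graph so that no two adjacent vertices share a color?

v1 and v4 are adjacent, so at least 2 colors are needed.
2 colors suffice: color R → {v1, v3}; color B → {v2, v4, v5}. Each edge has distinct colors on its endpoints.

2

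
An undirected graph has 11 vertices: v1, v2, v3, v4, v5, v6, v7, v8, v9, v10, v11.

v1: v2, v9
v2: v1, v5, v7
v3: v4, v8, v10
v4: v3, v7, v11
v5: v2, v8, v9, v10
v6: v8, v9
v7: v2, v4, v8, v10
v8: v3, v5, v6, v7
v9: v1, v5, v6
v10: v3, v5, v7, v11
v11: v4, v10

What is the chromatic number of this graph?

v6 and v9 are adjacent, so at least 2 colors are needed.
2 colors suffice: color R → {v1, v3, v5, v6, v7, v11}; color B → {v2, v4, v8, v9, v10}. No two adjacent vertices share a color.

2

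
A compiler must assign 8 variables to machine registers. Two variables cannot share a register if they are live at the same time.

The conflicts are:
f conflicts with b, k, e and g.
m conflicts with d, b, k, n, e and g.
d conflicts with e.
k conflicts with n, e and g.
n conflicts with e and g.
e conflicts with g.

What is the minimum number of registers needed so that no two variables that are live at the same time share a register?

5

m, k, n, e, g are mutually in conflict, so at least 5 registers are needed.
5 registers suffice: register 1 → {b, e}; register 2 → {f, m}; register 3 → {d, g}; register 4 → {k}; register 5 → {n}. Each listed conflict is separated.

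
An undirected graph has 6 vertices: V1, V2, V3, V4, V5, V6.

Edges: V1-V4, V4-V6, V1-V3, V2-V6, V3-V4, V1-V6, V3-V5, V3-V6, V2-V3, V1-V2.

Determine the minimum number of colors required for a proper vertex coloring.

V1, V2, V3, V6 are pairwise adjacent (a clique of size 4), so at least 4 colors are needed.
A valid assignment using 4 colors: V1=B, V2=Y, V3=R, V4=Y, V5=B, V6=G. Each edge has distinct colors on its endpoints.

4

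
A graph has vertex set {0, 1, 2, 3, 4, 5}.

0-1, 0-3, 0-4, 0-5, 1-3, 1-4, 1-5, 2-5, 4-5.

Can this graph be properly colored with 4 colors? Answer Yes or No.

Yes

The chromatic number is 4. 0, 1, 4, 5 form a clique, so at least 4 colors are needed.
One proper 4-coloring: 0=a, 1=c, 2=a, 3=b, 4=d, 5=b.
That is already a proper 4-coloring.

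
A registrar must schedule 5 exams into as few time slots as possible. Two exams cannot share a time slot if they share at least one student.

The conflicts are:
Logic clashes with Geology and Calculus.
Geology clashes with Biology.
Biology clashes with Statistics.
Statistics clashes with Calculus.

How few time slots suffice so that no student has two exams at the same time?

3

The cycle Logic-Geology-Biology-Statistics-Calculus-Logic has odd length 5, so it cannot be 2-colored; at least 3 time slots are needed.
A valid assignment using 3 time slots: Logic=3, Geology=2, Biology=1, Statistics=2, Calculus=1. Every pair that conflicts lands in different time slots.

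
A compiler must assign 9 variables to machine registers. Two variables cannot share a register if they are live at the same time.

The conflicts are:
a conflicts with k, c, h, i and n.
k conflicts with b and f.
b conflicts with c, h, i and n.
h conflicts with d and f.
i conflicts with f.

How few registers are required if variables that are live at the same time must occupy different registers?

2

h and f conflict, so at least 2 registers are needed.
Using 2 registers: a=1, k=2, b=1, c=2, h=2, i=2, d=1, f=1, n=2. No two conflicting variables share a register.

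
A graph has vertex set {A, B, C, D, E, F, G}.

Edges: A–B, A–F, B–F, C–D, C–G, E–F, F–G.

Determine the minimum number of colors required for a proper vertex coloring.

3

A, B, F are pairwise adjacent, so at least 3 colors are needed.
3 colors suffice: color 1 → {C, F}; color 2 → {A, D, E, G}; color 3 → {B}. Every edge joins two different colors.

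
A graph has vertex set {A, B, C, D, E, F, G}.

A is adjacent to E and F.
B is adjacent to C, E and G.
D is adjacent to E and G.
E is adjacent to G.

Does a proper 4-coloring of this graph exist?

Yes

The chromatic number is 3. B, E, G are mutually adjacent, so at least 3 colors are needed.
A valid assignment using 3 colors: A=2, B=3, C=1, D=3, E=1, F=1, G=2.
Since 4 ≥ 3, a proper 4-coloring certainly exists.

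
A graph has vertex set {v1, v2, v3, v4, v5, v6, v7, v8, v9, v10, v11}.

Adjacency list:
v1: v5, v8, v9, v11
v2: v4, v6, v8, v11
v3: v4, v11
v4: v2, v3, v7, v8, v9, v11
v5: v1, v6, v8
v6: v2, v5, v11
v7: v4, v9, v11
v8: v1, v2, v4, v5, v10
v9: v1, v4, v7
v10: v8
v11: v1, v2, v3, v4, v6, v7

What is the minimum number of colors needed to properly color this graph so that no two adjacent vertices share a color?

v4, v7, v11 are pairwise adjacent, so at least 3 colors are needed.
3 colors suffice: color 1 → {v1, v4, v6, v10}; color 2 → {v8, v9, v11}; color 3 → {v2, v3, v5, v7}. Each edge has distinct colors on its endpoints.

3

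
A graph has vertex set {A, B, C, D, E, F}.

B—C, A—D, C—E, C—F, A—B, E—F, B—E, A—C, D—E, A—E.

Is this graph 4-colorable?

The chromatic number is 4. A, B, C, E are mutually adjacent (a clique of size 4), so at least 4 colors are needed.
4 colors suffice: color 1 → {E}; color 2 → {C, D}; color 3 → {A, F}; color 4 → {B}.
That is already a proper 4-coloring.

Yes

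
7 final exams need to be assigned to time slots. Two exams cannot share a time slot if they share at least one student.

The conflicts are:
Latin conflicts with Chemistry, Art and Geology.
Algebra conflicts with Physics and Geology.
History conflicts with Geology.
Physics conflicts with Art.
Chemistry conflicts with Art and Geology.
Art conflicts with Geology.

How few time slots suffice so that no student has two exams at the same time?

4

Latin, Chemistry, Art, Geology are mutually in conflict, so at least 4 time slots are needed.
4 time slots suffice: time slot 1 → {Physics, Geology}; time slot 2 → {Algebra, History, Art}; time slot 3 → {Latin}; time slot 4 → {Chemistry}. No two conflicting exams share a time slot.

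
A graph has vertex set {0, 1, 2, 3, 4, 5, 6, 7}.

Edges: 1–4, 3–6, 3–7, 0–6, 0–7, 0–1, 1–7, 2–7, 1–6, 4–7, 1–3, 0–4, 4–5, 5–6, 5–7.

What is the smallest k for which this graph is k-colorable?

4

0, 1, 4, 7 form a clique, so at least 4 colors are needed.
4 colors suffice: 0=d, 1=b, 2=b, 3=c, 4=c, 5=b, 6=a, 7=a. Every edge joins two different colors.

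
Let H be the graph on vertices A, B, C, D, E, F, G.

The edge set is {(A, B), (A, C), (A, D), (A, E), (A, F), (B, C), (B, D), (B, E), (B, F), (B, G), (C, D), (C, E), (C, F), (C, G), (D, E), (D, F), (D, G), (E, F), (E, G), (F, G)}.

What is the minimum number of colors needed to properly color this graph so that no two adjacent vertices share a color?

6

A, B, C, D, E, F form a clique, so at least 6 colors are needed.
6 colors suffice: color 1 → {F}; color 2 → {B}; color 3 → {C}; color 4 → {D}; color 5 → {E}; color 6 → {A, G}. No two adjacent vertices share a color.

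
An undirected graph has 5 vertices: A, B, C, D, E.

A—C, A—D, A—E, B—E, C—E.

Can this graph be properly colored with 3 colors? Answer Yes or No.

The chromatic number is 3. A, C, E are pairwise adjacent, so at least 3 colors are needed.
3 colors suffice: A=red, B=red, C=green, D=blue, E=blue.
That is already a proper 3-coloring.

Yes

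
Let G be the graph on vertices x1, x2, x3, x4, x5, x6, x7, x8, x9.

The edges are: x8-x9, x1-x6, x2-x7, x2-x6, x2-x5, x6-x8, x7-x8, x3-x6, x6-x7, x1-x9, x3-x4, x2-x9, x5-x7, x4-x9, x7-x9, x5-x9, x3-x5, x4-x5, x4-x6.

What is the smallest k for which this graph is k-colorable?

x2, x5, x7, x9 are pairwise adjacent (a clique of size 4), so at least 4 colors are needed.
One proper 4-coloring: x1=2, x2=4, x3=4, x4=2, x5=3, x6=1, x7=2, x8=3, x9=1. No two adjacent vertices share a color.

4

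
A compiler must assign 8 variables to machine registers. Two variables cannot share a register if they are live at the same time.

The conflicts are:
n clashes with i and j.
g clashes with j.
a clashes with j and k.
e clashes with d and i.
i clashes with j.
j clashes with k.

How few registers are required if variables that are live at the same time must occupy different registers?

n, i, j pairwise conflict, so at least 3 registers are needed.
A valid assignment using 3 registers: n=3, g=2, a=2, e=1, d=2, i=2, j=1, k=3. Each listed conflict is separated.

3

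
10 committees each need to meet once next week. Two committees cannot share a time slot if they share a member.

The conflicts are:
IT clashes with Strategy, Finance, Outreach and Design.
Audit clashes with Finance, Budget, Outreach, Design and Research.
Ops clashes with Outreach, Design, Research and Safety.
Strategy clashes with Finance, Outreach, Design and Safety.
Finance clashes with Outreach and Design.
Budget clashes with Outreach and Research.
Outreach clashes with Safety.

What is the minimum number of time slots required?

4

IT, Strategy, Finance, Design pairwise conflict, so at least 4 time slots are needed.
A valid assignment using 4 time slots: IT=4, Audit=2, Ops=2, Strategy=2, Finance=3, Budget=3, Outreach=1, Design=1, Research=1, Safety=3. Every pair that conflicts lands in different time slots.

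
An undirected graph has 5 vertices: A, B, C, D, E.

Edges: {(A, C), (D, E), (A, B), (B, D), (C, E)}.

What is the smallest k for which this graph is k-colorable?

The cycle B-A-C-E-D-B has odd length 5, so it cannot be 2-colored; at least 3 colors are needed.
3 colors suffice: A=blue, B=red, C=red, D=blue, E=green. Each edge has distinct colors on its endpoints.

3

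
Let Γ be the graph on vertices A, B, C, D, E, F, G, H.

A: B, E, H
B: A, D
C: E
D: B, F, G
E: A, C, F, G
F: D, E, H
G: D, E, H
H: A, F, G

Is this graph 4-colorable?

Yes

The chromatic number is 3. The cycle D-F-E-A-B-D has odd length 5, so it cannot be 2-colored; at least 3 colors are needed.
One proper 3-coloring: A=2, B=3, C=2, D=1, E=1, F=2, G=2, H=1.
Since 4 ≥ 3, a proper 4-coloring certainly exists.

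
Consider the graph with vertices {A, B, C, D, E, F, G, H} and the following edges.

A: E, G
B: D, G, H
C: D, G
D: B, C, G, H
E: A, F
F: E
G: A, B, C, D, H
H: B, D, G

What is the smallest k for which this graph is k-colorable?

B, D, G, H are pairwise adjacent (a clique of size 4), so at least 4 colors are needed.
A valid assignment using 4 colors: A=2, B=4, C=3, D=2, E=1, F=2, G=1, H=3. Each edge has distinct colors on its endpoints.

4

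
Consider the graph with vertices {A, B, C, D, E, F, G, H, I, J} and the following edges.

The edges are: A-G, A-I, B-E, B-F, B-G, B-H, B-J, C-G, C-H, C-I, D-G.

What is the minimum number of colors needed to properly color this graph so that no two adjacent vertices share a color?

2

C and G are adjacent, so at least 2 colors are needed.
2 colors suffice: color red → {A, B, C, D}; color blue → {E, F, G, H, I, J}. No two adjacent vertices share a color.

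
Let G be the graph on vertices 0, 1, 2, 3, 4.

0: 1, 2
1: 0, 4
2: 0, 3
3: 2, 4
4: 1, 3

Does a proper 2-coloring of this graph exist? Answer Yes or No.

No

The cycle 1-4-3-2-0-1 has odd length 5, so it cannot be 2-colored; at least 3 colors are needed.
So 2 colors are not enough.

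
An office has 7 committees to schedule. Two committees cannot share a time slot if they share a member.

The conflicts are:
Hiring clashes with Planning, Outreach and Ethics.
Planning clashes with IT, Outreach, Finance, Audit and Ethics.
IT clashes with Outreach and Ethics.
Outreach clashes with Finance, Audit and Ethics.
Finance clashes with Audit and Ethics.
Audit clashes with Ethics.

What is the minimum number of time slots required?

5

Planning, Outreach, Finance, Audit, Ethics are mutually in conflict, so at least 5 time slots are needed.
A valid assignment using 5 time slots: Hiring=4, Planning=2, IT=4, Outreach=3, Finance=5, Audit=4, Ethics=1. No two conflicting committees share a time slot.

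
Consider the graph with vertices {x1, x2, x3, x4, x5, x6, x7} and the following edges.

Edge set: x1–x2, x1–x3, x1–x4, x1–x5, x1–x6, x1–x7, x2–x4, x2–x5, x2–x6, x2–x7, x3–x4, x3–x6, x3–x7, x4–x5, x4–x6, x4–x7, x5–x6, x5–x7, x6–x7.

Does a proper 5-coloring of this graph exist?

x1, x2, x4, x5, x6, x7 are mutually adjacent (a clique of size 6), so at least 6 colors are needed.
So 5 colors are not enough.

No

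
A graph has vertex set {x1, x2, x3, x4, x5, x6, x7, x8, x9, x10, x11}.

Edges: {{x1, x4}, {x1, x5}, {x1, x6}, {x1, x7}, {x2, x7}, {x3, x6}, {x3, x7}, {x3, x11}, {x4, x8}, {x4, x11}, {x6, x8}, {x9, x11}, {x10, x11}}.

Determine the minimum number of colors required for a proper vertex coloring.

3

The cycle x7-x1-x4-x11-x3-x7 has odd length 5, so it cannot be 2-colored; at least 3 colors are needed.
3 colors suffice: color 1 → {x1, x2, x8, x11}; color 2 → {x3, x4, x5, x9, x10}; color 3 → {x6, x7}. No two adjacent vertices share a color.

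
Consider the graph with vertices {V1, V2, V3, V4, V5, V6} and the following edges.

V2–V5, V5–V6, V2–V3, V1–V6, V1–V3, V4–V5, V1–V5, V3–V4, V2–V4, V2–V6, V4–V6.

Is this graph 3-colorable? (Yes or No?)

No

V2, V4, V5, V6 are mutually adjacent (a clique of size 4), so at least 4 colors are needed.
So 3 colors are not enough.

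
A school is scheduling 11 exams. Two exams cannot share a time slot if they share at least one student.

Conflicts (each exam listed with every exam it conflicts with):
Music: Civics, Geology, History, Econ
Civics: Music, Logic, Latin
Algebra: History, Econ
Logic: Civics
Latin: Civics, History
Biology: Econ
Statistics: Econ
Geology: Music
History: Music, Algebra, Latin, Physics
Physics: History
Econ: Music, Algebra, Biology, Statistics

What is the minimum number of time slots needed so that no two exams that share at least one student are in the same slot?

History and Physics conflict, so at least 2 time slots are needed.
2 time slots suffice: time slot 1 → {Music, Algebra, Logic, Latin, Biology, Statistics, Physics}; time slot 2 → {Civics, Geology, History, Econ}. No two conflicting exams share a time slot.

2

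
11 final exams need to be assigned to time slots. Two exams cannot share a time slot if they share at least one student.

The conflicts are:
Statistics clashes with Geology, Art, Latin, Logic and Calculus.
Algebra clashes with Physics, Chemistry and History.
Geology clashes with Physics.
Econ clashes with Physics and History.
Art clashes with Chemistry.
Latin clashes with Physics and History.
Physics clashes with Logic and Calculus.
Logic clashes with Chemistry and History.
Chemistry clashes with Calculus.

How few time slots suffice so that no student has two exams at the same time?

Statistics and Art conflict, so at least 2 time slots are needed.
2 time slots suffice: time slot 1 → {Statistics, Physics, Chemistry, History}; time slot 2 → {Algebra, Geology, Econ, Art, Latin, Logic, Calculus}. Each listed conflict is separated.

2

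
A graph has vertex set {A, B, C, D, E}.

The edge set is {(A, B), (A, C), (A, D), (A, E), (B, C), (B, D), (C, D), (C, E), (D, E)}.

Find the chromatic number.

4

A, C, D, E are mutually adjacent (a clique of size 4), so at least 4 colors are needed.
4 colors suffice: color 1 → {C}; color 2 → {A}; color 3 → {D}; color 4 → {B, E}. No two adjacent vertices share a color.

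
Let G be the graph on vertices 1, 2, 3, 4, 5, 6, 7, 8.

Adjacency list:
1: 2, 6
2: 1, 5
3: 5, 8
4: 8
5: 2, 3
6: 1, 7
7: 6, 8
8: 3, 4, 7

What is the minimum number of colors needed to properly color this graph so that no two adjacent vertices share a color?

3

The cycle 5-2-1-6-7-8-3-5 has odd length 7, so it cannot be 2-colored; at least 3 colors are needed.
A valid assignment using 3 colors: 1=b, 2=c, 3=b, 4=b, 5=a, 6=a, 7=b, 8=a. Each edge has distinct colors on its endpoints.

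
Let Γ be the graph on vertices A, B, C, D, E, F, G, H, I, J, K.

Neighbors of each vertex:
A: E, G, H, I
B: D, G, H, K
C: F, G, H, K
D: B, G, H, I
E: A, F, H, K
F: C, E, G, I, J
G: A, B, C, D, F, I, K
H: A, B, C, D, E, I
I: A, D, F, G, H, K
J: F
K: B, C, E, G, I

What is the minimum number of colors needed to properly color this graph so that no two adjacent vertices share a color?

C, G, K are pairwise adjacent, so at least 3 colors are needed.
3 colors suffice: A=3, B=2, C=2, D=3, E=2, F=3, G=1, H=1, I=2, J=1, K=3. No two adjacent vertices share a color.

3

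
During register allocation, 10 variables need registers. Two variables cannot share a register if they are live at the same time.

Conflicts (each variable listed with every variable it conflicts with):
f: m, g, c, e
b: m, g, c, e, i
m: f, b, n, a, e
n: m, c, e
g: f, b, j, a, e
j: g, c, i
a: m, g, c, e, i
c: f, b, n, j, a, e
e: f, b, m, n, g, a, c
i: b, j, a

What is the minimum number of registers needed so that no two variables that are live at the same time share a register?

3

b, c, e pairwise conflict, so at least 3 registers are needed.
Using 3 registers: f=3, b=3, m=2, n=3, g=2, j=1, a=3, c=2, e=1, i=2. Every pair that conflicts lands in different registers.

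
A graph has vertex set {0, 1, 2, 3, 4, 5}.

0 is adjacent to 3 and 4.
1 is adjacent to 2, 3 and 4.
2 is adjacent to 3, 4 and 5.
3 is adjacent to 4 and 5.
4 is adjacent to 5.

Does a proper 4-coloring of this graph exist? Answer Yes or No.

Yes

The chromatic number is 4. 1, 2, 3, 4 form a clique, so at least 4 colors are needed.
4 colors suffice: 0=green, 1=yellow, 2=green, 3=blue, 4=red, 5=yellow.
That is already a proper 4-coloring.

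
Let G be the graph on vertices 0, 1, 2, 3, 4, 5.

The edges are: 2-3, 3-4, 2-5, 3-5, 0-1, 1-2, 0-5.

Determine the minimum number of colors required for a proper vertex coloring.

2, 3, 5 are pairwise adjacent, so at least 3 colors are needed.
3 colors suffice: color red → {1, 4, 5}; color blue → {0, 3}; color green → {2}. Every edge joins two different colors.

3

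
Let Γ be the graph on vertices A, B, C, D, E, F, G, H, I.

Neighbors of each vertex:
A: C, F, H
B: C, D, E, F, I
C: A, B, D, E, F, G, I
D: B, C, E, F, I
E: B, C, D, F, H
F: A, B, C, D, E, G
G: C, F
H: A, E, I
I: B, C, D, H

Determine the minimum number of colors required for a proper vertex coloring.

B, C, D, E, F are mutually adjacent (a clique of size 5), so at least 5 colors are needed.
5 colors suffice: color red → {C, H}; color blue → {F, I}; color green → {A, B, G}; color yellow → {D}; color purple → {E}. Each edge has distinct colors on its endpoints.

5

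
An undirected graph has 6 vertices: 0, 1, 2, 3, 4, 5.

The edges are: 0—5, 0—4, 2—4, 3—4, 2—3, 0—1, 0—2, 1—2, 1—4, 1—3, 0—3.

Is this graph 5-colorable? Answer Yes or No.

Yes

The chromatic number is 5. 0, 1, 2, 3, 4 are mutually adjacent (a clique of size 5), so at least 5 colors are needed.
A valid assignment using 5 colors: 0=red, 1=yellow, 2=blue, 3=purple, 4=green, 5=blue.
That is already a proper 5-coloring.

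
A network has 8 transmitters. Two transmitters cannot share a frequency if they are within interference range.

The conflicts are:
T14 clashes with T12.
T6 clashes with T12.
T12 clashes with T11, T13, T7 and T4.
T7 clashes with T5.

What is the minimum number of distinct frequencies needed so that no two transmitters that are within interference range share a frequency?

2

T12 and T4 conflict, so at least 2 frequencies are needed.
Using 2 frequencies: T14=2, T6=2, T12=1, T11=2, T13=2, T7=2, T4=2, T5=1. Each listed conflict is separated.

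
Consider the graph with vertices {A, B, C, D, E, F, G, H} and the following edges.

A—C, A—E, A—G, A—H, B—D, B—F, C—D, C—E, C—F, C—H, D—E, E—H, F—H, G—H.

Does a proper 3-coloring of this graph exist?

A, C, E, H are pairwise adjacent (a clique of size 4), so at least 4 colors are needed.
So 3 colors are not enough.

No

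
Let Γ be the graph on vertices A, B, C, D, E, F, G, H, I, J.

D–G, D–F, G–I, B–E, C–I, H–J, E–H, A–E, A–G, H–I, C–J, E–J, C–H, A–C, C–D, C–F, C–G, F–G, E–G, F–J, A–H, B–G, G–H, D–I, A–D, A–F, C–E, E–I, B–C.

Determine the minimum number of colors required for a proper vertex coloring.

5

C, E, G, H, I form a clique, so at least 5 colors are needed.
5 colors suffice: A=purple, B=yellow, C=red, D=green, E=green, F=yellow, G=blue, H=yellow, I=purple, J=blue. No two adjacent vertices share a color.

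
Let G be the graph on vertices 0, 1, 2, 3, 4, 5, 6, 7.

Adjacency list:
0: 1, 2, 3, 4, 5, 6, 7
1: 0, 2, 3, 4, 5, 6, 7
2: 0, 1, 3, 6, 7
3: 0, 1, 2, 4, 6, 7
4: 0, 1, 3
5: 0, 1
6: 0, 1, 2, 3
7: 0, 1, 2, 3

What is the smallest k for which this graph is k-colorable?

0, 1, 2, 3, 7 are pairwise adjacent (a clique of size 5), so at least 5 colors are needed.
One proper 5-coloring: 0=red, 1=blue, 2=yellow, 3=green, 4=yellow, 5=green, 6=purple, 7=purple. Each edge has distinct colors on its endpoints.

5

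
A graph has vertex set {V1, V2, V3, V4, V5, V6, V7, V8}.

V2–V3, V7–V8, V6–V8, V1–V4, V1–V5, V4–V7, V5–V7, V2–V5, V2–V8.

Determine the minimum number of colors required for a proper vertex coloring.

V6 and V8 are adjacent, so at least 2 colors are needed.
2 colors suffice: color 1 → {V3, V4, V5, V8}; color 2 → {V1, V2, V6, V7}. No two adjacent vertices share a color.

2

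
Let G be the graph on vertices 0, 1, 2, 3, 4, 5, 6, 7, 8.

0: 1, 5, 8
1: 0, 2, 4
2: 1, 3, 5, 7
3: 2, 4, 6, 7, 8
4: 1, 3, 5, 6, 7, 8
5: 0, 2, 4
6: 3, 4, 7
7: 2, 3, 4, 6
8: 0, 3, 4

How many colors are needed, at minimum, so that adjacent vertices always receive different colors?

4

3, 4, 6, 7 are mutually adjacent (a clique of size 4), so at least 4 colors are needed.
4 colors suffice: 0=a, 1=b, 2=a, 3=b, 4=a, 5=b, 6=d, 7=c, 8=c. Each edge has distinct colors on its endpoints.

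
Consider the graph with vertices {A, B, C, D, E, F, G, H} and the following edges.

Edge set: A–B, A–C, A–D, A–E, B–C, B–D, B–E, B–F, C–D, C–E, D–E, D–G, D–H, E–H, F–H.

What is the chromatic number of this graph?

A, B, C, D, E are pairwise adjacent (a clique of size 5), so at least 5 colors are needed.
One proper 5-coloring: A=4, B=2, C=5, D=1, E=3, F=1, G=2, H=2. Every edge joins two different colors.

5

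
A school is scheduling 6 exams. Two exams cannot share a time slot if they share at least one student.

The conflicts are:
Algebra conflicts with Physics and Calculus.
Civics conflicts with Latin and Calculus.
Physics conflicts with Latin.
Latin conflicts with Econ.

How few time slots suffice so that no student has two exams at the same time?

The cycle Calculus-Civics-Latin-Physics-Algebra-Calculus has odd length 5, so it cannot be 2-colored; at least 3 time slots are needed.
3 time slots suffice: Algebra=2, Civics=2, Physics=3, Latin=1, Econ=2, Calculus=1. Each listed conflict is separated.

3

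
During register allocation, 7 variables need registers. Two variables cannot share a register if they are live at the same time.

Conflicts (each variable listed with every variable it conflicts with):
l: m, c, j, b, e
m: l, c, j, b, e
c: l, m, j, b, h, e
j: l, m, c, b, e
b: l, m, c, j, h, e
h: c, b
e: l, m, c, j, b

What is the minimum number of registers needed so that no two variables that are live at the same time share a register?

6

l, m, c, j, b, e pairwise conflict, so at least 6 registers are needed.
6 registers suffice: register 1 → {c}; register 2 → {b}; register 3 → {l, h}; register 4 → {m}; register 5 → {j}; register 6 → {e}. No two conflicting variables share a register.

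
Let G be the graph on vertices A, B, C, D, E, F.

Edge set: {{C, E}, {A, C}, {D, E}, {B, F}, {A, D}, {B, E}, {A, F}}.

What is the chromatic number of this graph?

The cycle E-C-A-F-B-E has odd length 5, so it cannot be 2-colored; at least 3 colors are needed.
3 colors suffice: A=red, B=blue, C=blue, D=blue, E=red, F=green. Every edge joins two different colors.

3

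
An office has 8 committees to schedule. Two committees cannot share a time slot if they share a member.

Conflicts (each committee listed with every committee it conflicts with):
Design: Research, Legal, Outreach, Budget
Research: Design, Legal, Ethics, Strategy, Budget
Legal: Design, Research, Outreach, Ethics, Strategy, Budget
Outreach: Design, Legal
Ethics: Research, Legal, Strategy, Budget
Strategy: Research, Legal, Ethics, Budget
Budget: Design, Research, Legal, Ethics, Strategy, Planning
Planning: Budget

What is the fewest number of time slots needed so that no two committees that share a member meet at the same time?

Research, Legal, Ethics, Strategy, Budget all conflict with each other, so at least 5 time slots are needed.
5 time slots suffice: time slot 1 → {Outreach, Budget}; time slot 2 → {Legal, Planning}; time slot 3 → {Research}; time slot 4 → {Design, Strategy}; time slot 5 → {Ethics}. Each listed conflict is separated.

5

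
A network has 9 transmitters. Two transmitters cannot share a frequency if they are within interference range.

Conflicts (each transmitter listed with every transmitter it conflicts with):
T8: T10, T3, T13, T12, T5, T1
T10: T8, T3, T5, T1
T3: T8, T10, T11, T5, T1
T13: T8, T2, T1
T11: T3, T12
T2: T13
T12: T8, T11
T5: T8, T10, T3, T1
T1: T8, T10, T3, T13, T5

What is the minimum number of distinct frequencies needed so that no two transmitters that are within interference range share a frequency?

5

T8, T10, T3, T5, T1 all conflict with each other, so at least 5 frequencies are needed.
5 frequencies suffice: T8=1, T10=4, T3=3, T13=3, T11=1, T2=1, T12=2, T5=5, T1=2. No two conflicting transmitters share a frequency.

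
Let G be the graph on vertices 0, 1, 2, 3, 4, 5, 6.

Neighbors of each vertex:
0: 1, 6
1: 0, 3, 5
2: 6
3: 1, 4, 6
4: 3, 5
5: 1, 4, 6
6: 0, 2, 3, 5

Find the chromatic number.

2

0 and 1 are adjacent, so at least 2 colors are needed.
2 colors suffice: color a → {1, 4, 6}; color b → {0, 2, 3, 5}. Each edge has distinct colors on its endpoints.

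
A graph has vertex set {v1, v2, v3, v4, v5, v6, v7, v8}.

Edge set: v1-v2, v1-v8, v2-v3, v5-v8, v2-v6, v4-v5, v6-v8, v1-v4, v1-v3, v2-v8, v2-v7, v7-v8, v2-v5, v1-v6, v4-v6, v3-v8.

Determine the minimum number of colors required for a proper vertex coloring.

v1, v2, v6, v8 are pairwise adjacent (a clique of size 4), so at least 4 colors are needed.
4 colors suffice: v1=3, v2=2, v3=4, v4=1, v5=3, v6=4, v7=3, v8=1. Each edge has distinct colors on its endpoints.

4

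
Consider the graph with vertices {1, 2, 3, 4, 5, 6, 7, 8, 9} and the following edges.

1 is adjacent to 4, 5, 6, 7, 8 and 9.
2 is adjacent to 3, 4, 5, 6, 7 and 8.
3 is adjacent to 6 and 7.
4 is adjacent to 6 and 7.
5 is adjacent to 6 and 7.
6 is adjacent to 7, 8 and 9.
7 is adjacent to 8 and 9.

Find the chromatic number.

1, 5, 6, 7 are pairwise adjacent (a clique of size 4), so at least 4 colors are needed.
4 colors suffice: color red → {6}; color blue → {7}; color green → {1, 2}; color yellow → {3, 4, 5, 8, 9}. Every edge joins two different colors.

4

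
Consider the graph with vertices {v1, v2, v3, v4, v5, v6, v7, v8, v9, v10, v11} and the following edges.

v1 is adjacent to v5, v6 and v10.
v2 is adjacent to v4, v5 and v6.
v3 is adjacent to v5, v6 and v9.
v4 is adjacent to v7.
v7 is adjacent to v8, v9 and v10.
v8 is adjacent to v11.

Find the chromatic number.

v2 and v6 are adjacent, so at least 2 colors are needed.
2 colors suffice: color 1 → {v1, v2, v3, v7, v11}; color 2 → {v4, v5, v6, v8, v9, v10}. Each edge has distinct colors on its endpoints.

2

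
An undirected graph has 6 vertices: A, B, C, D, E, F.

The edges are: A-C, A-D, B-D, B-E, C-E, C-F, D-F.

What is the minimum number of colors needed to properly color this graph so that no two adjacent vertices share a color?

3

The cycle B-D-A-C-E-B has odd length 5, so it cannot be 2-colored; at least 3 colors are needed.
3 colors suffice: color 1 → {C, D}; color 2 → {A, B, F}; color 3 → {E}. Every edge joins two different colors.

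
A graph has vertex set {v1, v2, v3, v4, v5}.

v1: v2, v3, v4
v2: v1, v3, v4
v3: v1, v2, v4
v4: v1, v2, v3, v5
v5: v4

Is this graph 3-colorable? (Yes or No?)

No

v1, v2, v3, v4 are pairwise adjacent (a clique of size 4), so at least 4 colors are needed.
So 3 colors are not enough.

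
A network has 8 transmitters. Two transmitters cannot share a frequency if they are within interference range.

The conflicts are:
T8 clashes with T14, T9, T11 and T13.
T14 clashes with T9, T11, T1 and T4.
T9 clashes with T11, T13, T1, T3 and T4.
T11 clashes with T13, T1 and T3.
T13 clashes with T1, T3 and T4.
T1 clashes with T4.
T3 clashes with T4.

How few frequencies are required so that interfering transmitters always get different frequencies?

4

T9, T11, T13, T1 pairwise conflict, so at least 4 frequencies are needed.
Using 4 frequencies: T8=4, T14=3, T9=1, T11=2, T13=3, T1=4, T3=4, T4=2. Every pair that conflicts lands in different frequencies.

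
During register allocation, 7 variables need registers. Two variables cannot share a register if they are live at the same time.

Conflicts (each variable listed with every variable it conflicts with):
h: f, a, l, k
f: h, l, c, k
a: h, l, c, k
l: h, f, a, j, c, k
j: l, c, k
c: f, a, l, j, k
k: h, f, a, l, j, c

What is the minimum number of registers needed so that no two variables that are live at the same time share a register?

l, j, c, k pairwise conflict, so at least 4 registers are needed.
Using 4 registers: h=3, f=4, a=4, l=2, j=4, c=3, k=1. No two conflicting variables share a register.

4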